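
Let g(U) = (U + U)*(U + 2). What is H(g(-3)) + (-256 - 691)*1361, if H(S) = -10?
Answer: -1288877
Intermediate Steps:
g(U) = 2*U*(2 + U) (g(U) = (2*U)*(2 + U) = 2*U*(2 + U))
H(g(-3)) + (-256 - 691)*1361 = -10 + (-256 - 691)*1361 = -10 - 947*1361 = -10 - 1288867 = -1288877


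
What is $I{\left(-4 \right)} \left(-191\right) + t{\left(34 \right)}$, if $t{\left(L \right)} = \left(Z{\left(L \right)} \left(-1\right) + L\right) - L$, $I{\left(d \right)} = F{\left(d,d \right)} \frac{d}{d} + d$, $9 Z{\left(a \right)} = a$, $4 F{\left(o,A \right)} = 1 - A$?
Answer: $\frac{18773}{36} \approx 521.47$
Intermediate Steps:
$F{\left(o,A \right)} = \frac{1}{4} - \frac{A}{4}$ ($F{\left(o,A \right)} = \frac{1 - A}{4} = \frac{1}{4} - \frac{A}{4}$)
$Z{\left(a \right)} = \frac{a}{9}$
$I{\left(d \right)} = \frac{1}{4} + \frac{3 d}{4}$ ($I{\left(d \right)} = \left(\frac{1}{4} - \frac{d}{4}\right) \frac{d}{d} + d = \left(\frac{1}{4} - \frac{d}{4}\right) 1 + d = \left(\frac{1}{4} - \frac{d}{4}\right) + d = \frac{1}{4} + \frac{3 d}{4}$)
$t{\left(L \right)} = - \frac{L}{9}$ ($t{\left(L \right)} = \left(\frac{L}{9} \left(-1\right) + L\right) - L = \left(- \frac{L}{9} + L\right) - L = \frac{8 L}{9} - L = - \frac{L}{9}$)
$I{\left(-4 \right)} \left(-191\right) + t{\left(34 \right)} = \left(\frac{1}{4} + \frac{3}{4} \left(-4\right)\right) \left(-191\right) - \frac{34}{9} = \left(\frac{1}{4} - 3\right) \left(-191\right) - \frac{34}{9} = \left(- \frac{11}{4}\right) \left(-191\right) - \frac{34}{9} = \frac{2101}{4} - \frac{34}{9} = \frac{18773}{36}$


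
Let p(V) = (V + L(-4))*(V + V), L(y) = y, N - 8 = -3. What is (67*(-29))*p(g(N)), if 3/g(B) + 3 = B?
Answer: 29145/2 ≈ 14573.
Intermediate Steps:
N = 5 (N = 8 - 3 = 5)
g(B) = 3/(-3 + B)
p(V) = 2*V*(-4 + V) (p(V) = (V - 4)*(V + V) = (-4 + V)*(2*V) = 2*V*(-4 + V))
(67*(-29))*p(g(N)) = (67*(-29))*(2*(3/(-3 + 5))*(-4 + 3/(-3 + 5))) = -3886*3/2*(-4 + 3/2) = -3886*3*(½)*(-4 + 3*(½)) = -3886*3*(-4 + 3/2)/2 = -3886*3*(-5)/(2*2) = -1943*(-15/2) = 29145/2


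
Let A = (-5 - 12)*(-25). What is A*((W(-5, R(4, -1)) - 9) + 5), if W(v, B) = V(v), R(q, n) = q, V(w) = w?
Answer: -3825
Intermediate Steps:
W(v, B) = v
A = 425 (A = -17*(-25) = 425)
A*((W(-5, R(4, -1)) - 9) + 5) = 425*((-5 - 9) + 5) = 425*(-14 + 5) = 425*(-9) = -3825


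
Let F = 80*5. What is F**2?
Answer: 160000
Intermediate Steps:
F = 400
F**2 = 400**2 = 160000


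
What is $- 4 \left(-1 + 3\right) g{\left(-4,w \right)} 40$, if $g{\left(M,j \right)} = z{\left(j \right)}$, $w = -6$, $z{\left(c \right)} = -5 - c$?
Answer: $-320$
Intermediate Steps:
$g{\left(M,j \right)} = -5 - j$
$- 4 \left(-1 + 3\right) g{\left(-4,w \right)} 40 = - 4 \left(-1 + 3\right) \left(-5 - -6\right) 40 = \left(-4\right) 2 \left(-5 + 6\right) 40 = \left(-8\right) 1 \cdot 40 = \left(-8\right) 40 = -320$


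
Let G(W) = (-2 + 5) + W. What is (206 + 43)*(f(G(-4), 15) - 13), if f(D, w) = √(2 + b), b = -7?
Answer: -3237 + 249*I*√5 ≈ -3237.0 + 556.78*I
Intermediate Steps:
G(W) = 3 + W
f(D, w) = I*√5 (f(D, w) = √(2 - 7) = √(-5) = I*√5)
(206 + 43)*(f(G(-4), 15) - 13) = (206 + 43)*(I*√5 - 13) = 249*(-13 + I*√5) = -3237 + 249*I*√5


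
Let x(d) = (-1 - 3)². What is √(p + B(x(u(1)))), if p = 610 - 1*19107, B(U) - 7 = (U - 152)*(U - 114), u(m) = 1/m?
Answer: I*√5162 ≈ 71.847*I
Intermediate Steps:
x(d) = 16 (x(d) = (-4)² = 16)
B(U) = 7 + (-152 + U)*(-114 + U) (B(U) = 7 + (U - 152)*(U - 114) = 7 + (-152 + U)*(-114 + U))
p = -18497 (p = 610 - 19107 = -18497)
√(p + B(x(u(1)))) = √(-18497 + (17335 + 16² - 266*16)) = √(-18497 + (17335 + 256 - 4256)) = √(-18497 + 13335) = √(-5162) = I*√5162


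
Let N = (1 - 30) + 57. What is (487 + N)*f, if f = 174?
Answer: 89610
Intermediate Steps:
N = 28 (N = -29 + 57 = 28)
(487 + N)*f = (487 + 28)*174 = 515*174 = 89610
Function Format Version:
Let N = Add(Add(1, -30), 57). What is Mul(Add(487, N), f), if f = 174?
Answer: 89610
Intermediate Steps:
N = 28 (N = Add(-29, 57) = 28)
Mul(Add(487, N), f) = Mul(Add(487, 28), 174) = Mul(515, 174) = 89610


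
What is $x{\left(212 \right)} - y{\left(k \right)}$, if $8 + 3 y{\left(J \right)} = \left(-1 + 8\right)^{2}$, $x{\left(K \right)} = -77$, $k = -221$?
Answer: $- \frac{272}{3} \approx -90.667$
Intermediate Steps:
$y{\left(J \right)} = \frac{41}{3}$ ($y{\left(J \right)} = - \frac{8}{3} + \frac{\left(-1 + 8\right)^{2}}{3} = - \frac{8}{3} + \frac{7^{2}}{3} = - \frac{8}{3} + \frac{1}{3} \cdot 49 = - \frac{8}{3} + \frac{49}{3} = \frac{41}{3}$)
$x{\left(212 \right)} - y{\left(k \right)} = -77 - \frac{41}{3} = - \frac{272}{3}$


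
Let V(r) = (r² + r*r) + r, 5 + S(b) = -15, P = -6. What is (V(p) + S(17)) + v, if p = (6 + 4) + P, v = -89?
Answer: -73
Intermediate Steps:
S(b) = -20 (S(b) = -5 - 15 = -20)
p = 4 (p = (6 + 4) - 6 = 10 - 6 = 4)
V(r) = r + 2*r² (V(r) = (r² + r²) + r = 2*r² + r = r + 2*r²)
(V(p) + S(17)) + v = (4*(1 + 2*4) - 20) - 89 = (4*(1 + 8) - 20) - 89 = (4*9 - 20) - 89 = (36 - 20) - 89 = 16 - 89 = -73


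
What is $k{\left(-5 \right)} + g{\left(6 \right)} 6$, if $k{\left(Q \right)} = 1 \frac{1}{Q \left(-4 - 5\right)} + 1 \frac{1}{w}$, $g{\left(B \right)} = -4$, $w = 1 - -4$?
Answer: $- \frac{214}{9} \approx -23.778$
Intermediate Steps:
$w = 5$ ($w = 1 + 4 = 5$)
$k{\left(Q \right)} = \frac{1}{5} - \frac{1}{9 Q}$ ($k{\left(Q \right)} = 1 \frac{1}{Q \left(-4 - 5\right)} + 1 \cdot \frac{1}{5} = 1 \frac{1}{Q \left(-9\right)} + 1 \cdot \frac{1}{5} = 1 \frac{1}{\left(-9\right) Q} + \frac{1}{5} = 1 \left(- \frac{1}{9 Q}\right) + \frac{1}{5} = - \frac{1}{9 Q} + \frac{1}{5} = \frac{1}{5} - \frac{1}{9 Q}$)
$k{\left(-5 \right)} + g{\left(6 \right)} 6 = \frac{-5 + 9 \left(-5\right)}{45 \left(-5\right)} - 24 = \frac{1}{45} \left(- \frac{1}{5}\right) \left(-5 - 45\right) - 24 = \frac{1}{45} \left(- \frac{1}{5}\right) \left(-50\right) - 24 = \frac{2}{9} - 24 = - \frac{214}{9}$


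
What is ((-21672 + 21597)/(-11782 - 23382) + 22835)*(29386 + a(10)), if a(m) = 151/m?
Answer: 47216403416033/70328 ≈ 6.7137e+8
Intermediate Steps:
((-21672 + 21597)/(-11782 - 23382) + 22835)*(29386 + a(10)) = ((-21672 + 21597)/(-11782 - 23382) + 22835)*(29386 + 151/10) = (-75/(-35164) + 22835)*(29386 + 151*(⅒)) = (-75*(-1/35164) + 22835)*(29386 + 151/10) = (75/35164 + 22835)*(294011/10) = (802970015/35164)*(294011/10) = 47216403416033/70328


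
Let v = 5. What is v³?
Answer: 125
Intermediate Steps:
v³ = 5³ = 125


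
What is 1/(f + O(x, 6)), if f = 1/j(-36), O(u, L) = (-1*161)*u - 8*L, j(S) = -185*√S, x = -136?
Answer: 26918920800/588124581638401 - 1110*I/588124581638401 ≈ 4.5771e-5 - 1.8874e-12*I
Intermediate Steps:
O(u, L) = -161*u - 8*L
f = I/1110 (f = 1/(-1110*I) = I/1110 ≈ 0.0009009*I)
1/(f + O(x, 6)) = 1/(I/1110 + (-161*(-136) - 8*6)) = 1/(I/1110 + (21896 - 48)) = 1/(I/1110 + 21848) = 1/(21848 + I/1110) = 1232100*(21848 - I/1110)/588124581638401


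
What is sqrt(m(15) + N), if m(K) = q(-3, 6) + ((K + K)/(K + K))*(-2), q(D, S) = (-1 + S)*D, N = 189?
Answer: 2*sqrt(43) ≈ 13.115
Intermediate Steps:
q(D, S) = D*(-1 + S)
m(K) = -17 (m(K) = -3*(-1 + 6) + ((K + K)/(K + K))*(-2) = -3*5 + ((2*K)/((2*K)))*(-2) = -15 + ((2*K)*(1/(2*K)))*(-2) = -15 + 1*(-2) = -15 - 2 = -17)
sqrt(m(15) + N) = sqrt(-17 + 189) = sqrt(172) = 2*sqrt(43)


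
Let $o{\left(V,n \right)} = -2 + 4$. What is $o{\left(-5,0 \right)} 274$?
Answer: $548$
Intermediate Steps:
$o{\left(V,n \right)} = 2$
$o{\left(-5,0 \right)} 274 = 2 \cdot 274 = 548$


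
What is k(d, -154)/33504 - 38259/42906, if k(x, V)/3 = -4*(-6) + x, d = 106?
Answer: -35141561/39931184 ≈ -0.88005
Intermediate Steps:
k(x, V) = 72 + 3*x (k(x, V) = 3*(-4*(-6) + x) = 3*(24 + x) = 72 + 3*x)
k(d, -154)/33504 - 38259/42906 = (72 + 3*106)/33504 - 38259/42906 = (72 + 318)*(1/33504) - 38259*1/42906 = 390*(1/33504) - 12753/14302 = 65/5584 - 12753/14302 = -35141561/39931184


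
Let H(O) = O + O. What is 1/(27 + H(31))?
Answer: 1/89 ≈ 0.011236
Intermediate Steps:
H(O) = 2*O
1/(27 + H(31)) = 1/(27 + 2*31) = 1/(27 + 62) = 1/89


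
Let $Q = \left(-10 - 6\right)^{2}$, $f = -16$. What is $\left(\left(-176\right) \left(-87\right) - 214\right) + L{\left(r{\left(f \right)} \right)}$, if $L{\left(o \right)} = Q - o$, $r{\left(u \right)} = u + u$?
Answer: $15386$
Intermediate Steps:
$r{\left(u \right)} = 2 u$
$Q = 256$ ($Q = \left(-16\right)^{2} = 256$)
$L{\left(o \right)} = 256 - o$
$\left(\left(-176\right) \left(-87\right) - 214\right) + L{\left(r{\left(f \right)} \right)} = \left(\left(-176\right) \left(-87\right) - 214\right) + \left(256 - 2 \left(-16\right)\right) = \left(15312 - 214\right) + \left(256 - -32\right) = 15098 + \left(256 + 32\right) = 15098 + 288 = 15386$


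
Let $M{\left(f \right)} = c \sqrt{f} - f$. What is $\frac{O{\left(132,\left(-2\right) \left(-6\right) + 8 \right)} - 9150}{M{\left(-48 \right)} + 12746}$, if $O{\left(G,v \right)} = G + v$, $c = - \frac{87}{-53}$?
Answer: $- \frac{80843309327}{114948890509} + \frac{41489778 i \sqrt{3}}{114948890509} \approx -0.7033 + 0.00062517 i$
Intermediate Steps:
$c = \frac{87}{53}$ ($c = \left(-87\right) \left(- \frac{1}{53}\right) = \frac{87}{53} \approx 1.6415$)
$M{\left(f \right)} = - f + \frac{87 \sqrt{f}}{53}$ ($M{\left(f \right)} = \frac{87 \sqrt{f}}{53} - f = - f + \frac{87 \sqrt{f}}{53}$)
$\frac{O{\left(132,\left(-2\right) \left(-6\right) + 8 \right)} - 9150}{M{\left(-48 \right)} + 12746} = \frac{\left(132 + \left(\left(-2\right) \left(-6\right) + 8\right)\right) - 9150}{\left(\left(-1\right) \left(-48\right) + \frac{87 \sqrt{-48}}{53}\right) + 12746} = \frac{\left(132 + \left(12 + 8\right)\right) - 9150}{\left(48 + \frac{87 \cdot 4 i \sqrt{3}}{53}\right) + 12746} = \frac{\left(132 + 20\right) - 9150}{\left(48 + \frac{348 i \sqrt{3}}{53}\right) + 12746} = \frac{152 - 9150}{12794 + \frac{348 i \sqrt{3}}{53}} = - \frac{8998}{12794 + \frac{348 i \sqrt{3}}{53}}$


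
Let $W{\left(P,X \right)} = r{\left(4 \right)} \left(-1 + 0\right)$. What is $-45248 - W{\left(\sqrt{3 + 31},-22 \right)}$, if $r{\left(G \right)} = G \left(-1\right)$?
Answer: $-45252$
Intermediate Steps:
$r{\left(G \right)} = - G$
$W{\left(P,X \right)} = 4$ ($W{\left(P,X \right)} = \left(-1\right) 4 \left(-1 + 0\right) = \left(-4\right) \left(-1\right) = 4$)
$-45248 - W{\left(\sqrt{3 + 31},-22 \right)} = -45248 - 4 = -45252$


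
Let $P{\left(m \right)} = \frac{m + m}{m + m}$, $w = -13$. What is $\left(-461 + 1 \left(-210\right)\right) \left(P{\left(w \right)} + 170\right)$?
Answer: $-114741$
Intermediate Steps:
$P{\left(m \right)} = 1$ ($P{\left(m \right)} = \frac{2 m}{2 m} = 2 m \frac{1}{2 m} = 1$)
$\left(-461 + 1 \left(-210\right)\right) \left(P{\left(w \right)} + 170\right) = \left(-461 + 1 \left(-210\right)\right) \left(1 + 170\right) = \left(-461 - 210\right) 171 = \left(-671\right) 171 = -114741$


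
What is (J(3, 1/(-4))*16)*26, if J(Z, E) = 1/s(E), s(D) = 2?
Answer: 208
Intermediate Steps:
J(Z, E) = ½ (J(Z, E) = 1/2 = 1*(½) = ½)
(J(3, 1/(-4))*16)*26 = ((½)*16)*26 = 8*26 = 208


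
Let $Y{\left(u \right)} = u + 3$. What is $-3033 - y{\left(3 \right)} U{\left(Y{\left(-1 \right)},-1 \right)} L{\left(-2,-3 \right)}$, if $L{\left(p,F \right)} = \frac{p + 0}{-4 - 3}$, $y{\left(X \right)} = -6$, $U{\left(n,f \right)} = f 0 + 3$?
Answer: $- \frac{21195}{7} \approx -3027.9$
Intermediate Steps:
$Y{\left(u \right)} = 3 + u$
$U{\left(n,f \right)} = 3$ ($U{\left(n,f \right)} = 0 + 3 = 3$)
$L{\left(p,F \right)} = - \frac{p}{7}$ ($L{\left(p,F \right)} = \frac{p}{-7} = p \left(- \frac{1}{7}\right) = - \frac{p}{7}$)
$-3033 - y{\left(3 \right)} U{\left(Y{\left(-1 \right)},-1 \right)} L{\left(-2,-3 \right)} = -3033 - \left(-6\right) 3 \left(\left(- \frac{1}{7}\right) \left(-2\right)\right) = -3033 - \left(-18\right) \frac{2}{7} = -3033 - - \frac{36}{7} = -3033 + \frac{36}{7} = - \frac{21195}{7}$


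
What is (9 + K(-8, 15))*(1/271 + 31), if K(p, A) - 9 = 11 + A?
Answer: 369688/271 ≈ 1364.2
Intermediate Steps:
K(p, A) = 20 + A (K(p, A) = 9 + (11 + A) = 20 + A)
(9 + K(-8, 15))*(1/271 + 31) = (9 + (20 + 15))*(1/271 + 31) = (9 + 35)*(1/271 + 31) = 44*(8402/271) = 369688/271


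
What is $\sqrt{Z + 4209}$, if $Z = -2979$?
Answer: $\sqrt{1230} \approx 35.071$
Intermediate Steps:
$\sqrt{Z + 4209} = \sqrt{-2979 + 4209} = \sqrt{1230}$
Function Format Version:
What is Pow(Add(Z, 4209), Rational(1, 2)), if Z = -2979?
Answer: Pow(1230, Rational(1, 2)) ≈ 35.071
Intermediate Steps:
Pow(Add(Z, 4209), Rational(1, 2)) = Pow(Add(-2979, 4209), Rational(1, 2)) = Pow(1230, Rational(1, 2))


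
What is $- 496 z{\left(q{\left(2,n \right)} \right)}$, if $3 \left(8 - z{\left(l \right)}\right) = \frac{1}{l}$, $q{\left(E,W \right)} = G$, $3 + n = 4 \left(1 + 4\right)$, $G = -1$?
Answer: $- \frac{12400}{3} \approx -4133.3$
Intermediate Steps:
$n = 17$ ($n = -3 + 4 \left(1 + 4\right) = -3 + 4 \cdot 5 = -3 + 20 = 17$)
$q{\left(E,W \right)} = -1$
$z{\left(l \right)} = 8 - \frac{1}{3 l}$
$- 496 z{\left(q{\left(2,n \right)} \right)} = - 496 \left(8 - \frac{1}{3 \left(-1\right)}\right) = - 496 \left(8 - - \frac{1}{3}\right) = - 496 \left(8 + \frac{1}{3}\right) = \left(-496\right) \frac{25}{3} = - \frac{12400}{3}$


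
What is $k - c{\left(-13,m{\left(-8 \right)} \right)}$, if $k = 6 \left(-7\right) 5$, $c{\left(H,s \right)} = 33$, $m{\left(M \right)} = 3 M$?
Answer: $-243$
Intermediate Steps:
$k = -210$ ($k = \left(-42\right) 5 = -210$)
$k - c{\left(-13,m{\left(-8 \right)} \right)} = -210 - 33 = -243$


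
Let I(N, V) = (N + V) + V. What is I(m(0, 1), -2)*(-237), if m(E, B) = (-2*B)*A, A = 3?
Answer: 2370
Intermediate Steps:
m(E, B) = -6*B (m(E, B) = -2*B*3 = -6*B)
I(N, V) = N + 2*V
I(m(0, 1), -2)*(-237) = (-6*1 + 2*(-2))*(-237) = (-6 - 4)*(-237) = -10*(-237) = 2370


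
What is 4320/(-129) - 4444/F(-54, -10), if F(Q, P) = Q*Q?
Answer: -1097533/31347 ≈ -35.012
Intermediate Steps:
F(Q, P) = Q²
4320/(-129) - 4444/F(-54, -10) = 4320/(-129) - 4444/((-54)²) = 4320*(-1/129) - 4444/2916 = -1440/43 - 4444*1/2916 = -1440/43 - 1111/729 = -1097533/31347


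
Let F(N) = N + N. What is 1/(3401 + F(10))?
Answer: 1/3421 ≈ 0.00029231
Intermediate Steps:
F(N) = 2*N
1/(3401 + F(10)) = 1/(3401 + 2*10) = 1/(3401 + 20) = 1/3421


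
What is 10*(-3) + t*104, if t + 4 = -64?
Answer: -7102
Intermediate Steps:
t = -68 (t = -4 - 64 = -68)
10*(-3) + t*104 = 10*(-3) - 68*104 = -30 - 7072 = -7102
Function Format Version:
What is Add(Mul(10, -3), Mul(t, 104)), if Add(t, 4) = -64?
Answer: -7102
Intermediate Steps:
t = -68 (t = Add(-4, -64) = -68)
Add(Mul(10, -3), Mul(t, 104)) = Add(Mul(10, -3), Mul(-68, 104)) = Add(-30, -7072) = -7102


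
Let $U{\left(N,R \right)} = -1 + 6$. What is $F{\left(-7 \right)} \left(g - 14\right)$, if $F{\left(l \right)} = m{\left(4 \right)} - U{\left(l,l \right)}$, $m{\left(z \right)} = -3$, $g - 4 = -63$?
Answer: $584$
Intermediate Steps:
$g = -59$ ($g = 4 - 63 = -59$)
$U{\left(N,R \right)} = 5$
$F{\left(l \right)} = -8$ ($F{\left(l \right)} = -3 - 5 = -8$)
$F{\left(-7 \right)} \left(g - 14\right) = - 8 \left(-59 - 14\right) = \left(-8\right) \left(-73\right) = 584$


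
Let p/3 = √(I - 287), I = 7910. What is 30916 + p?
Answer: 30916 + 99*√7 ≈ 31178.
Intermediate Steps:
p = 99*√7 (p = 3*√(7910 - 287) = 3*√7623 = 3*(33*√7) = 99*√7 ≈ 261.93)
30916 + p = 30916 + 99*√7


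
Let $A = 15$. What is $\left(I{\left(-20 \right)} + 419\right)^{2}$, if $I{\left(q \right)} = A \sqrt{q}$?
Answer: $171061 + 25140 i \sqrt{5} \approx 1.7106 \cdot 10^{5} + 56215.0 i$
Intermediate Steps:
$I{\left(q \right)} = 15 \sqrt{q}$
$\left(I{\left(-20 \right)} + 419\right)^{2} = \left(15 \sqrt{-20} + 419\right)^{2} = \left(15 \cdot 2 i \sqrt{5} + 419\right)^{2} = \left(30 i \sqrt{5} + 419\right)^{2} = \left(419 + 30 i \sqrt{5}\right)^{2}$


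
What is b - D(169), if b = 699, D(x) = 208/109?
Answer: 75983/109 ≈ 697.09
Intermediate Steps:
D(x) = 208/109 (D(x) = 208*(1/109) = 208/109)
b - D(169) = 699 - 1*208/109 = 699 - 208/109 = 75983/109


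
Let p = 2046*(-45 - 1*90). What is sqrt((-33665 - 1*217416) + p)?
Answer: I*sqrt(527291) ≈ 726.15*I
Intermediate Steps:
p = -276210 (p = 2046*(-45 - 90) = 2046*(-135) = -276210)
sqrt((-33665 - 1*217416) + p) = sqrt((-33665 - 1*217416) - 276210) = sqrt((-33665 - 217416) - 276210) = sqrt(-251081 - 276210) = sqrt(-527291) = I*sqrt(527291)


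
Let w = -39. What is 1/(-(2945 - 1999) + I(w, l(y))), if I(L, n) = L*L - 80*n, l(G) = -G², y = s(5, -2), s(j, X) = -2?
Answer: 1/895 ≈ 0.0011173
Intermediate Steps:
y = -2
I(L, n) = L² - 80*n
1/(-(2945 - 1999) + I(w, l(y))) = 1/(-(2945 - 1999) + ((-39)² - (-80)*(-2)²)) = 1/(-1*946 + (1521 - (-80)*4)) = 1/(-946 + (1521 - 80*(-4))) = 1/(-946 + (1521 + 320)) = 1/(-946 + 1841) = 1/895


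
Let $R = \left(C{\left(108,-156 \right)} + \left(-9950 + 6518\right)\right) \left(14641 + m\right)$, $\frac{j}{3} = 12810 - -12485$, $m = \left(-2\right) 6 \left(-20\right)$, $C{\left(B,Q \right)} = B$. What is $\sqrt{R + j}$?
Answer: $i \sqrt{49388559} \approx 7027.7 i$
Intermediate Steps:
$m = 240$ ($m = \left(-12\right) \left(-20\right) = 240$)
$j = 75885$ ($j = 3 \left(12810 - -12485\right) = 3 \left(12810 + 12485\right) = 3 \cdot 25295 = 75885$)
$R = -49464444$ ($R = \left(108 + \left(-9950 + 6518\right)\right) \left(14641 + 240\right) = \left(108 - 3432\right) 14881 = \left(-3324\right) 14881 = -49464444$)
$\sqrt{R + j} = \sqrt{-49464444 + 75885} = \sqrt{-49388559} = i \sqrt{49388559}$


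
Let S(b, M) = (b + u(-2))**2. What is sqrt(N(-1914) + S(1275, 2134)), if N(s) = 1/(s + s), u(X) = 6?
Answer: sqrt(6011489962599)/1914 ≈ 1281.0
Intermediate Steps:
N(s) = 1/(2*s)
S(b, M) = (6 + b)**2 (S(b, M) = (b + 6)**2 = (6 + b)**2)
sqrt(N(-1914) + S(1275, 2134)) = sqrt((1/2)/(-1914) + (6 + 1275)**2) = sqrt((1/2)*(-1/1914) + 1281**2) = sqrt(-1/3828 + 1640961) = sqrt(6281598707/3828) = sqrt(6011489962599)/1914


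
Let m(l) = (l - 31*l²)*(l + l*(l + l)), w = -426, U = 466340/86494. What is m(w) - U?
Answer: -88208192398874974/43247 ≈ -2.0396e+12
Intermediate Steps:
U = 233170/43247 (U = 466340*(1/86494) = 233170/43247 ≈ 5.3916)
m(l) = (l - 31*l²)*(l + 2*l²) (m(l) = (l - 31*l²)*(l + l*(2*l)) = (l - 31*l²)*(l + 2*l²))
m(w) - U = (-426)²*(1 - 62*(-426)² - 29*(-426)) - 1*233170/43247 = 181476*(1 - 62*181476 + 12354) - 233170/43247 = 181476*(1 - 11251512 + 12354) - 233170/43247 = 181476*(-11239157) - 233170/43247 = -2039637255732 - 233170/43247 = -88208192398874974/43247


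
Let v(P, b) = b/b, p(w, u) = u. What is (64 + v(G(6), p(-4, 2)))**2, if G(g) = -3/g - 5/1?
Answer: 4225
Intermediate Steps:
G(g) = -5 - 3/g (G(g) = -3/g - 5*1 = -3/g - 5 = -5 - 3/g)
v(P, b) = 1
(64 + v(G(6), p(-4, 2)))**2 = (64 + 1)**2 = 65**2 = 4225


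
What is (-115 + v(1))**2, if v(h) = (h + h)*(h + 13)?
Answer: 7569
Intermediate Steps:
v(h) = 2*h*(13 + h) (v(h) = (2*h)*(13 + h) = 2*h*(13 + h))
(-115 + v(1))**2 = (-115 + 2*1*(13 + 1))**2 = (-115 + 2*1*14)**2 = (-115 + 28)**2 = (-87)**2 = 7569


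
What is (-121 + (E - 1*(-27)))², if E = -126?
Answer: 48400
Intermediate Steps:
(-121 + (E - 1*(-27)))² = (-121 + (-126 - 1*(-27)))² = (-121 + (-126 + 27))² = (-121 - 99)² = (-220)² = 48400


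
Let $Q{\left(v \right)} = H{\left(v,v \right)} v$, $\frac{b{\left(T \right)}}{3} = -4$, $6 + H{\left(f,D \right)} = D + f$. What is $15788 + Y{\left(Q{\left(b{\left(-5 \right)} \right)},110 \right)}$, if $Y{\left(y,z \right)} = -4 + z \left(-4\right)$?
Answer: $15344$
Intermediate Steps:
$H{\left(f,D \right)} = -6 + D + f$ ($H{\left(f,D \right)} = -6 + \left(D + f\right) = -6 + D + f$)
$b{\left(T \right)} = -12$ ($b{\left(T \right)} = 3 \left(-4\right) = -12$)
$Q{\left(v \right)} = v \left(-6 + 2 v\right)$ ($Q{\left(v \right)} = \left(-6 + v + v\right) v = \left(-6 + 2 v\right) v = v \left(-6 + 2 v\right)$)
$Y{\left(y,z \right)} = -4 - 4 z$
$15788 + Y{\left(Q{\left(b{\left(-5 \right)} \right)},110 \right)} = 15788 - 444 = 15344$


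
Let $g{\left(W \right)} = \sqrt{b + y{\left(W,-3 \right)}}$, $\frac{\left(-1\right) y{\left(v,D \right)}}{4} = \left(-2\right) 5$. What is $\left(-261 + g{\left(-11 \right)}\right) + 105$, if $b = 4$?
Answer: $-156 + 2 \sqrt{11} \approx -149.37$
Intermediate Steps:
$y{\left(v,D \right)} = 40$ ($y{\left(v,D \right)} = - 4 \left(\left(-2\right) 5\right) = \left(-4\right) \left(-10\right) = 40$)
$g{\left(W \right)} = 2 \sqrt{11}$ ($g{\left(W \right)} = \sqrt{4 + 40} = \sqrt{44} = 2 \sqrt{11}$)
$\left(-261 + g{\left(-11 \right)}\right) + 105 = \left(-261 + 2 \sqrt{11}\right) + 105 = -156 + 2 \sqrt{11}$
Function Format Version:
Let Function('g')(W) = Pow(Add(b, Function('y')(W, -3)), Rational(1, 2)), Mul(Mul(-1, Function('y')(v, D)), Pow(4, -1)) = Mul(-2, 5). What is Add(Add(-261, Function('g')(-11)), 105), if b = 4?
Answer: Add(-156, Mul(2, Pow(11, Rational(1, 2)))) ≈ -149.37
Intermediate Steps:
Function('y')(v, D) = 40 (Function('y')(v, D) = Mul(-4, Mul(-2, 5)) = Mul(-4, -10) = 40)
Function('g')(W) = Mul(2, Pow(11, Rational(1, 2))) (Function('g')(W) = Pow(Add(4, 40), Rational(1, 2)) = Pow(44, Rational(1, 2)) = Mul(2, Pow(11, Rational(1, 2))))
Add(Add(-261, Function('g')(-11)), 105) = Add(Add(-261, Mul(2, Pow(11, Rational(1, 2)))), 105) = Add(-156, Mul(2, Pow(11, Rational(1, 2))))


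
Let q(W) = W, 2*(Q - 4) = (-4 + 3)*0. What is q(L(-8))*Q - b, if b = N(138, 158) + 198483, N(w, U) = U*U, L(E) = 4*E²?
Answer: -222423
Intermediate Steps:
Q = 4 (Q = 4 + ((-4 + 3)*0)/2 = 4 + (-1*0)/2 = 4 + (½)*0 = 4 + 0 = 4)
N(w, U) = U²
b = 223447 (b = 158² + 198483 = 24964 + 198483 = 223447)
q(L(-8))*Q - b = (4*(-8)²)*4 - 1*223447 = (4*64)*4 - 223447 = 256*4 - 223447 = 1024 - 223447 = -222423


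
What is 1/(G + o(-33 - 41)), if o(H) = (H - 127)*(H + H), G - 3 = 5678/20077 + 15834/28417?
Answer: 33560477/998485942459 ≈ 3.3611e-5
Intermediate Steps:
G = 128872663/33560477 (G = 3 + (5678/20077 + 15834/28417) = 3 + (5678*(1/20077) + 15834*(1/28417)) = 3 + (334/1181 + 15834/28417) = 3 + 28191232/33560477 = 128872663/33560477 ≈ 3.8400)
o(H) = 2*H*(-127 + H) (o(H) = (-127 + H)*(2*H) = 2*H*(-127 + H))
1/(G + o(-33 - 41)) = 1/(128872663/33560477 + 2*(-33 - 41)*(-127 + (-33 - 41))) = 1/(128872663/33560477 + 2*(-74)*(-127 - 74)) = 1/(128872663/33560477 + 2*(-74)*(-201)) = 1/(128872663/33560477 + 29748) = 1/(998485942459/33560477) = 33560477/998485942459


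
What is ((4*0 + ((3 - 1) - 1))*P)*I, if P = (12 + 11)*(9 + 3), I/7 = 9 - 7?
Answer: 3864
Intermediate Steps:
I = 14 (I = 7*(9 - 7) = 7*2 = 14)
P = 276 (P = 23*12 = 276)
((4*0 + ((3 - 1) - 1))*P)*I = ((4*0 + ((3 - 1) - 1))*276)*14 = ((0 + (2 - 1))*276)*14 = ((0 + 1)*276)*14 = (1*276)*14 = 276*14 = 3864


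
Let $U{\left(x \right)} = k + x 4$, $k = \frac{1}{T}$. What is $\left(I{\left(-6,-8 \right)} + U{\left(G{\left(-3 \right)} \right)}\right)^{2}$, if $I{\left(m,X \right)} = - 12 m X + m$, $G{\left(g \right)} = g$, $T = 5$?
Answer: $\frac{8814961}{25} \approx 3.526 \cdot 10^{5}$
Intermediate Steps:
$k = \frac{1}{5} \approx 0.2$
$I{\left(m,X \right)} = m - 12 X m$ ($I{\left(m,X \right)} = - 12 X m + m = m - 12 X m$)
$U{\left(x \right)} = \frac{1}{5} + 4 x$ ($U{\left(x \right)} = \frac{1}{5} + x 4 = \frac{1}{5} + 4 x$)
$\left(I{\left(-6,-8 \right)} + U{\left(G{\left(-3 \right)} \right)}\right)^{2} = \left(- 6 \left(1 - -96\right) + \left(\frac{1}{5} + 4 \left(-3\right)\right)\right)^{2} = \left(- 6 \left(1 + 96\right) + \left(\frac{1}{5} - 12\right)\right)^{2} = \left(\left(-6\right) 97 - \frac{59}{5}\right)^{2} = \left(-582 - \frac{59}{5}\right)^{2} = \left(- \frac{2969}{5}\right)^{2} = \frac{8814961}{25}$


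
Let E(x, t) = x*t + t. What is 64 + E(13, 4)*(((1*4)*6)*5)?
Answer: 6784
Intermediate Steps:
E(x, t) = t + t*x (E(x, t) = t*x + t = t + t*x)
64 + E(13, 4)*(((1*4)*6)*5) = 64 + (4*(1 + 13))*(((1*4)*6)*5) = 64 + (4*14)*((4*6)*5) = 64 + 56*(24*5) = 64 + 56*120 = 64 + 6720 = 6784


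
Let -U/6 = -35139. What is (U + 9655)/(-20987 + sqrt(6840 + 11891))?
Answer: -4627402643/440435438 - 220489*sqrt(18731)/440435438 ≈ -10.575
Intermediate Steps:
U = 210834 (U = -6*(-35139) = 210834)
(U + 9655)/(-20987 + sqrt(6840 + 11891)) = (210834 + 9655)/(-20987 + sqrt(6840 + 11891)) = 220489/(-20987 + sqrt(18731))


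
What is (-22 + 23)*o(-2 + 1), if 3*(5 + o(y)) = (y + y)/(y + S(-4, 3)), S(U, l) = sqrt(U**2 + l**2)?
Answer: -31/6 ≈ -5.1667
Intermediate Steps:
o(y) = -5 + 2*y/(3*(5 + y)) (o(y) = -5 + ((y + y)/(y + sqrt((-4)**2 + 3**2)))/3 = -5 + ((2*y)/(y + sqrt(16 + 9)))/3 = -5 + ((2*y)/(y + sqrt(25)))/3 = -5 + ((2*y)/(y + 5))/3 = -5 + ((2*y)/(5 + y))/3 = -5 + (2*y/(5 + y))/3 = -5 + 2*y/(3*(5 + y)))
(-22 + 23)*o(-2 + 1) = (-22 + 23)*((-75 - 13*(-2 + 1))/(3*(5 + (-2 + 1)))) = 1*((-75 - 13*(-1))/(3*(5 - 1))) = 1*((1/3)*(-75 + 13)/4) = 1*((1/3)*(1/4)*(-62)) = 1*(-31/6) = -31/6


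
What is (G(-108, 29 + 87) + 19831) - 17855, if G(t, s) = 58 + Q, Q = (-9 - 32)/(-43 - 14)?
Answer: 115979/57 ≈ 2034.7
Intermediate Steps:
Q = 41/57 (Q = -41/(-57) = -41*(-1/57) = 41/57 ≈ 0.71930)
G(t, s) = 3347/57 (G(t, s) = 58 + 41/57 = 3347/57)
(G(-108, 29 + 87) + 19831) - 17855 = (3347/57 + 19831) - 17855 = 1133714/57 - 17855 = 115979/57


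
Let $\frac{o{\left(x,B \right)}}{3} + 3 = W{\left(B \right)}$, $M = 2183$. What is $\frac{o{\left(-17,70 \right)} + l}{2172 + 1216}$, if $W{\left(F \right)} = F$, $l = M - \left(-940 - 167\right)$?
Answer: $\frac{3491}{3388} \approx 1.0304$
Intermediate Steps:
$l = 3290$ ($l = 2183 - \left(-940 - 167\right) = 2183 - -1107 = 2183 + 1107 = 3290$)
$o{\left(x,B \right)} = -9 + 3 B$
$\frac{o{\left(-17,70 \right)} + l}{2172 + 1216} = \frac{\left(-9 + 3 \cdot 70\right) + 3290}{2172 + 1216} = \frac{\left(-9 + 210\right) + 3290}{3388} = \left(201 + 3290\right) \frac{1}{3388} = 3491 \cdot \frac{1}{3388} = \frac{3491}{3388}$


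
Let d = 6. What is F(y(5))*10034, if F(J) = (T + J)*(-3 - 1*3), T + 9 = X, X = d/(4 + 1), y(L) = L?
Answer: 842856/5 ≈ 1.6857e+5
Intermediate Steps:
X = 6/5 (X = 6/(4 + 1) = 6/5 ≈ 1.2000)
T = -39/5 (T = -9 + 6/5 = -39/5 ≈ -7.8000)
F(J) = 234/5 - 6*J (F(J) = (-39/5 + J)*(-3 - 1*3) = (-39/5 + J)*(-3 - 3) = (-39/5 + J)*(-6) = 234/5 - 6*J)
F(y(5))*10034 = (234/5 - 6*5)*10034 = (234/5 - 30)*10034 = (84/5)*10034 = 842856/5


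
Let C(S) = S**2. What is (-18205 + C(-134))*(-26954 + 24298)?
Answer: 661344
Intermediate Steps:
(-18205 + C(-134))*(-26954 + 24298) = (-18205 + (-134)**2)*(-26954 + 24298) = (-18205 + 17956)*(-2656) = -249*(-2656) = 661344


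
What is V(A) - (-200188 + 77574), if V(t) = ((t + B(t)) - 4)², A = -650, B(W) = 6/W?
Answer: 58129881559/105625 ≈ 5.5034e+5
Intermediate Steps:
V(t) = (-4 + t + 6/t)² (V(t) = ((t + 6/t) - 4)² = (-4 + t + 6/t)²)
V(A) - (-200188 + 77574) = (6 - 650*(-4 - 650))²/(-650)² - (-200188 + 77574) = (6 - 650*(-654))²/422500 - 1*(-122614) = (6 + 425100)²/422500 + 122614 = (1/422500)*425106² + 122614 = (1/422500)*180715111236 + 122614 = 45178777809/105625 + 122614 = 58129881559/105625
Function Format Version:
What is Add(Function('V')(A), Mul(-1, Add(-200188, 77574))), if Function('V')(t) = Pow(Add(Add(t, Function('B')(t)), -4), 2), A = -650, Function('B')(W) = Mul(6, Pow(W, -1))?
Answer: Rational(58129881559, 105625) ≈ 5.5034e+5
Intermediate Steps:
Function('V')(t) = Pow(Add(-4, t, Mul(6, Pow(t, -1))), 2) (Function('V')(t) = Pow(Add(Add(t, Mul(6, Pow(t, -1))), -4), 2) = Pow(Add(-4, t, Mul(6, Pow(t, -1))), 2))
Add(Function('V')(A), Mul(-1, Add(-200188, 77574))) = Add(Mul(Pow(-650, -2), Pow(Add(6, Mul(-650, Add(-4, -650))), 2)), Mul(-1, Add(-200188, 77574))) = Add(Mul(Rational(1, 422500), Pow(Add(6, Mul(-650, -654)), 2)), Mul(-1, -122614)) = Add(Mul(Rational(1, 422500), Pow(Add(6, 425100), 2)), 122614) = Add(Mul(Rational(1, 422500), Pow(425106, 2)), 122614) = Add(Mul(Rational(1, 422500), 180715111236), 122614) = Add(Rational(45178777809, 105625), 122614) = Rational(58129881559, 105625)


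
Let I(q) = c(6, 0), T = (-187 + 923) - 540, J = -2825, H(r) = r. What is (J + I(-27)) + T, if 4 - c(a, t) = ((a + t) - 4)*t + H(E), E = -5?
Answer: -2620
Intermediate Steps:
c(a, t) = 9 - t*(-4 + a + t) (c(a, t) = 4 - (((a + t) - 4)*t - 5) = 4 - ((-4 + a + t)*t - 5) = 4 - (t*(-4 + a + t) - 5) = 4 - (-5 + t*(-4 + a + t)) = 4 + (5 - t*(-4 + a + t)) = 9 - t*(-4 + a + t))
T = 196 (T = 736 - 540 = 196)
I(q) = 9 (I(q) = 9 - 1*0**2 + 4*0 - 1*6*0 = 9 - 1*0 + 0 + 0 = 9 + 0 + 0 + 0 = 9)
(J + I(-27)) + T = (-2825 + 9) + 196 = -2816 + 196 = -2620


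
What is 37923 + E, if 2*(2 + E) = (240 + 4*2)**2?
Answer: 68673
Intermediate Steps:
E = 30750 (E = -2 + (240 + 4*2)**2/2 = -2 + (240 + 8)**2/2 = -2 + (1/2)*248**2 = -2 + (1/2)*61504 = -2 + 30752 = 30750)
37923 + E = 37923 + 30750 = 68673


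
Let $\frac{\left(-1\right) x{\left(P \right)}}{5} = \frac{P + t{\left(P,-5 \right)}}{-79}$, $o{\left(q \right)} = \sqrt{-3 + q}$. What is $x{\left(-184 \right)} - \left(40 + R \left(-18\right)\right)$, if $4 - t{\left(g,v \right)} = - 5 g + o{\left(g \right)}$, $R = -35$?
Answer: $- \frac{58430}{79} - \frac{5 i \sqrt{187}}{79} \approx -739.62 - 0.86549 i$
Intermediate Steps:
$t{\left(g,v \right)} = 4 - \sqrt{-3 + g} + 5 g$ ($t{\left(g,v \right)} = 4 - \left(- 5 g + \sqrt{-3 + g}\right) = 4 - \left(\sqrt{-3 + g} - 5 g\right) = 4 + \left(- \sqrt{-3 + g} + 5 g\right) = 4 - \sqrt{-3 + g} + 5 g$)
$x{\left(P \right)} = \frac{20}{79} - \frac{5 \sqrt{-3 + P}}{79} + \frac{30 P}{79}$ ($x{\left(P \right)} = - 5 \frac{P + \left(4 - \sqrt{-3 + P} + 5 P\right)}{-79} = - 5 \left(4 - \sqrt{-3 + P} + 6 P\right) \left(- \frac{1}{79}\right) = - 5 \left(- \frac{4}{79} - \frac{6 P}{79} + \frac{\sqrt{-3 + P}}{79}\right) = \frac{20}{79} - \frac{5 \sqrt{-3 + P}}{79} + \frac{30 P}{79}$)
$x{\left(-184 \right)} - \left(40 + R \left(-18\right)\right) = \left(\frac{20}{79} - \frac{5 \sqrt{-3 - 184}}{79} + \frac{30}{79} \left(-184\right)\right) - \left(40 - -630\right) = \left(\frac{20}{79} - \frac{5 \sqrt{-187}}{79} - \frac{5520}{79}\right) - \left(40 + 630\right) = \left(\frac{20}{79} - \frac{5 i \sqrt{187}}{79} - \frac{5520}{79}\right) - 670 = \left(- \frac{5500}{79} - \frac{5 i \sqrt{187}}{79}\right) - 670 = - \frac{58430}{79} - \frac{5 i \sqrt{187}}{79}$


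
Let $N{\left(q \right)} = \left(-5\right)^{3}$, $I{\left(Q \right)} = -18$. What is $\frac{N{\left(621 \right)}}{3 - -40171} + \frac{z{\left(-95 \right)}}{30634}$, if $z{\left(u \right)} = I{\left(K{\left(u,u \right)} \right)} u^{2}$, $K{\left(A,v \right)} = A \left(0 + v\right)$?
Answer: $- \frac{61604675}{11610286} \approx -5.306$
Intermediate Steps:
$K{\left(A,v \right)} = A v$
$N{\left(q \right)} = -125$
$z{\left(u \right)} = - 18 u^{2}$
$\frac{N{\left(621 \right)}}{3 - -40171} + \frac{z{\left(-95 \right)}}{30634} = - \frac{125}{3 - -40171} + \frac{\left(-18\right) \left(-95\right)^{2}}{30634} = - \frac{125}{3 + 40171} + \left(-18\right) 9025 \cdot \frac{1}{30634} = - \frac{125}{40174} - \frac{81225}{15317} = - \frac{61604675}{11610286}$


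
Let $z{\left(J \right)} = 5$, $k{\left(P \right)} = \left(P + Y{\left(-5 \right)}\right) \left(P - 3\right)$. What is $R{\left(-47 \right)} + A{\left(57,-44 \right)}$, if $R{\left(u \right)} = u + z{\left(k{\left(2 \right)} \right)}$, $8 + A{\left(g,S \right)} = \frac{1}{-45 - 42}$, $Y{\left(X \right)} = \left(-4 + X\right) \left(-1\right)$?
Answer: $- \frac{4351}{87} \approx -50.011$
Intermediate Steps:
$Y{\left(X \right)} = 4 - X$
$k{\left(P \right)} = \left(-3 + P\right) \left(9 + P\right)$ ($k{\left(P \right)} = \left(P + \left(4 - -5\right)\right) \left(P - 3\right) = \left(P + \left(4 + 5\right)\right) \left(-3 + P\right) = \left(P + 9\right) \left(-3 + P\right) = \left(9 + P\right) \left(-3 + P\right) = \left(-3 + P\right) \left(9 + P\right)$)
$A{\left(g,S \right)} = - \frac{697}{87}$ ($A{\left(g,S \right)} = -8 + \frac{1}{-45 - 42} = -8 + \frac{1}{-87} = -8 - \frac{1}{87} = - \frac{697}{87}$)
$R{\left(u \right)} = 5 + u$ ($R{\left(u \right)} = u + 5 = 5 + u$)
$R{\left(-47 \right)} + A{\left(57,-44 \right)} = \left(5 - 47\right) - \frac{697}{87} = -42 - \frac{697}{87} = - \frac{4351}{87}$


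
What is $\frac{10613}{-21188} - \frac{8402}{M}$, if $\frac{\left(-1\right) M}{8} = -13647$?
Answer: $- \frac{41772077}{72288159} \approx -0.57786$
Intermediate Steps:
$M = 109176$ ($M = \left(-8\right) \left(-13647\right) = 109176$)
$\frac{10613}{-21188} - \frac{8402}{M} = \frac{10613}{-21188} - \frac{8402}{109176} = 10613 \left(- \frac{1}{21188}\right) - \frac{4201}{54588} = - \frac{10613}{21188} - \frac{4201}{54588} = - \frac{41772077}{72288159}$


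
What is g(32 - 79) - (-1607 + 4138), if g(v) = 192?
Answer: -2339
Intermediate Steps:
g(32 - 79) - (-1607 + 4138) = 192 - (-1607 + 4138) = 192 - 1*2531 = 192 - 2531 = -2339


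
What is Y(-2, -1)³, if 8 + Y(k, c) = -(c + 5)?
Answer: -1728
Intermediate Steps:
Y(k, c) = -13 - c (Y(k, c) = -8 - (c + 5) = -8 - (5 + c) = -8 + (-5 - c) = -13 - c)
Y(-2, -1)³ = (-13 - 1*(-1))³ = (-13 + 1)³ = (-12)³ = -1728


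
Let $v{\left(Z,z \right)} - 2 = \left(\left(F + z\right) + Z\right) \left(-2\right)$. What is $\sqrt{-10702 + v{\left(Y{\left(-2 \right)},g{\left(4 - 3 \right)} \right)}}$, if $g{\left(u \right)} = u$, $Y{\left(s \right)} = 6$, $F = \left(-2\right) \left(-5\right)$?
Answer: $i \sqrt{10734} \approx 103.6 i$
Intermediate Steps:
$F = 10$
$v{\left(Z,z \right)} = -18 - 2 Z - 2 z$ ($v{\left(Z,z \right)} = 2 + \left(\left(10 + z\right) + Z\right) \left(-2\right) = 2 + \left(10 + Z + z\right) \left(-2\right) = 2 - \left(20 + 2 Z + 2 z\right) = -18 - 2 Z - 2 z$)
$\sqrt{-10702 + v{\left(Y{\left(-2 \right)},g{\left(4 - 3 \right)} \right)}} = \sqrt{-10702 - \left(30 + 2 \left(4 - 3\right)\right)} = \sqrt{-10702 - 32} = \sqrt{-10734} = i \sqrt{10734}$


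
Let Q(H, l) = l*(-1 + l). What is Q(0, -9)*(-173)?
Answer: -15570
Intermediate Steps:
Q(0, -9)*(-173) = -9*(-1 - 9)*(-173) = -9*(-10)*(-173) = 90*(-173) = -15570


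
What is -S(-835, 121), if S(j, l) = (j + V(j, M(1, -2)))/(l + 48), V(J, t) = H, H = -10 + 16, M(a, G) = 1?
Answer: 829/169 ≈ 4.9053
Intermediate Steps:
H = 6
V(J, t) = 6
S(j, l) = (6 + j)/(48 + l) (S(j, l) = (j + 6)/(l + 48) = (6 + j)/(48 + l))
-S(-835, 121) = -(6 - 835)/(48 + 121) = -(-829)/169 = -1*(-829/169) = 829/169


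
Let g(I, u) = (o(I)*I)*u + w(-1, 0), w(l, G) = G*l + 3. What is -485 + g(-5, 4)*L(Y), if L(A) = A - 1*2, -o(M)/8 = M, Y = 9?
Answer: -6064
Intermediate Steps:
w(l, G) = 3 + G*l
o(M) = -8*M
L(A) = -2 + A (L(A) = A - 2 = -2 + A)
g(I, u) = 3 - 8*u*I**2 (g(I, u) = ((-8*I)*I)*u + (3 + 0*(-1)) = (-8*I**2)*u + (3 + 0) = -8*u*I**2 + 3 = 3 - 8*u*I**2)
-485 + g(-5, 4)*L(Y) = -485 + (3 - 8*4*(-5)**2)*(-2 + 9) = -485 + (3 - 8*4*25)*7 = -485 + (3 - 800)*7 = -485 - 797*7 = -485 - 5579 = -6064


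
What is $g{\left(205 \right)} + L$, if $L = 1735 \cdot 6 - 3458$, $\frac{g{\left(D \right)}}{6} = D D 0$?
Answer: $6952$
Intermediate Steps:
$g{\left(D \right)} = 0$ ($g{\left(D \right)} = 6 D D 0 = 6 D^{2} \cdot 0 = 6 \cdot 0 = 0$)
$L = 6952$ ($L = 10410 - 3458 = 6952$)
$g{\left(205 \right)} + L = 0 + 6952 = 6952$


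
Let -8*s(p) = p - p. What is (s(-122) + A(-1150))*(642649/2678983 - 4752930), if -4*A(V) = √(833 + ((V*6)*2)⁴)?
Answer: 12733018027541*√36267393600000833/10715932 ≈ 2.2629e+14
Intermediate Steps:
s(p) = 0 (s(p) = -(p - p)/8 = -⅛*0 = 0)
A(V) = -√(833 + 20736*V⁴)/4 (A(V) = -√(833 + ((V*6)*2)⁴)/4 = -√(833 + ((6*V)*2)⁴)/4 = -√(833 + (12*V)⁴)/4 = -√(833 + 20736*V⁴)/4)
(s(-122) + A(-1150))*(642649/2678983 - 4752930) = (0 - √(833 + 20736*(-1150)⁴)/4)*(642649/2678983 - 4752930) = (0 - √(833 + 20736*1749006250000)/4)*(642649*(1/2678983) - 4752930) = (0 - √(833 + 36267393600000000)/4)*(642649/2678983 - 4752930) = (0 - √36267393600000833/4)*(-12733018027541/2678983) = -√36267393600000833/4*(-12733018027541/2678983) = 12733018027541*√36267393600000833/10715932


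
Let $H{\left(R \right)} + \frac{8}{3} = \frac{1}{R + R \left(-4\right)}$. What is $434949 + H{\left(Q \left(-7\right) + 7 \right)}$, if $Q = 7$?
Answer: $\frac{54803239}{126} \approx 4.3495 \cdot 10^{5}$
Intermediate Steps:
$H{\left(R \right)} = - \frac{8}{3} - \frac{1}{3 R}$ ($H{\left(R \right)} = - \frac{8}{3} + \frac{1}{R + R \left(-4\right)} = - \frac{8}{3} + \frac{1}{R - 4 R} = - \frac{8}{3} + \frac{1}{\left(-3\right) R} = - \frac{8}{3} - \frac{1}{3 R}$)
$434949 + H{\left(Q \left(-7\right) + 7 \right)} = 434949 + \frac{-1 - 8 \left(7 \left(-7\right) + 7\right)}{3 \left(7 \left(-7\right) + 7\right)} = 434949 + \frac{-1 - 8 \left(-49 + 7\right)}{3 \left(-49 + 7\right)} = 434949 + \frac{-1 - -336}{3 \left(-42\right)} = 434949 + \frac{1}{3} \left(- \frac{1}{42}\right) \left(-1 + 336\right) = 434949 + \frac{1}{3} \left(- \frac{1}{42}\right) 335 = 434949 - \frac{335}{126} = \frac{54803239}{126}$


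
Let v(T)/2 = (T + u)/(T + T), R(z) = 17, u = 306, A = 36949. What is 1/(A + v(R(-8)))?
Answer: 1/36968 ≈ 2.7050e-5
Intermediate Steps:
v(T) = (306 + T)/T (v(T) = 2*((T + 306)/(T + T)) = 2*((306 + T)/((2*T))) = 2*((306 + T)*(1/(2*T))) = 2*((306 + T)/(2*T)) = (306 + T)/T)
1/(A + v(R(-8))) = 1/(36949 + (306 + 17)/17) = 1/(36949 + (1/17)*323) = 1/(36949 + 19) = 1/36968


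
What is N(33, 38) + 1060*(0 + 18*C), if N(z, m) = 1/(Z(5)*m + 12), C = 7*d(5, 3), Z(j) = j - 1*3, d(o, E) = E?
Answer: 35259841/88 ≈ 4.0068e+5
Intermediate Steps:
Z(j) = -3 + j (Z(j) = j - 3 = -3 + j)
C = 21 (C = 7*3 = 21)
N(z, m) = 1/(12 + 2*m) (N(z, m) = 1/((-3 + 5)*m + 12) = 1/(2*m + 12) = 1/(12 + 2*m))
N(33, 38) + 1060*(0 + 18*C) = 1/(2*(6 + 38)) + 1060*(0 + 18*21) = (1/2)/44 + 1060*(0 + 378) = (1/2)*(1/44) + 1060*378 = 1/88 + 400680 = 35259841/88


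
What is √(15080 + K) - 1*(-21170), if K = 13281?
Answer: 21170 + √28361 ≈ 21338.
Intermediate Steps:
√(15080 + K) - 1*(-21170) = √(15080 + 13281) - 1*(-21170) = √28361 + 21170 = 21170 + √28361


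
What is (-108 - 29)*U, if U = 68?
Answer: -9316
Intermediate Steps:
(-108 - 29)*U = (-108 - 29)*68 = -137*68 = -9316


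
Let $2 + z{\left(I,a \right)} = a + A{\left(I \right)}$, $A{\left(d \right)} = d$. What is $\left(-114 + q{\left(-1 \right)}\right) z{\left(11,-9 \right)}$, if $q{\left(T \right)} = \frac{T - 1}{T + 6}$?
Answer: $0$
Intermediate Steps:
$z{\left(I,a \right)} = -2 + I + a$ ($z{\left(I,a \right)} = -2 + \left(a + I\right) = -2 + \left(I + a\right) = -2 + I + a$)
$q{\left(T \right)} = \frac{-1 + T}{6 + T}$
$\left(-114 + q{\left(-1 \right)}\right) z{\left(11,-9 \right)} = \left(-114 + \frac{-1 - 1}{6 - 1}\right) \left(-2 + 11 - 9\right) = \left(-114 + \frac{1}{5} \left(-2\right)\right) 0 = \left(-114 - \frac{2}{5}\right) 0 = \left(- \frac{572}{5}\right) 0 = 0$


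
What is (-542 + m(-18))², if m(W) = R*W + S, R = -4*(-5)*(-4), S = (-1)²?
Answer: 808201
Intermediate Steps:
S = 1
R = -80 (R = 20*(-4) = -80)
m(W) = 1 - 80*W (m(W) = -80*W + 1 = 1 - 80*W)
(-542 + m(-18))² = (-542 + (1 - 80*(-18)))² = (-542 + (1 + 1440))² = (-542 + 1441)² = 899² = 808201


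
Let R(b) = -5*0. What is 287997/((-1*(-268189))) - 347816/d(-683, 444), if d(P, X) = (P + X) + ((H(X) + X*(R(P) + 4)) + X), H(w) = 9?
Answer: -46353655597/266848055 ≈ -173.71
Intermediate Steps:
R(b) = 0
d(P, X) = 9 + P + 6*X (d(P, X) = (P + X) + ((9 + X*(0 + 4)) + X) = (P + X) + ((9 + X*4) + X) = (P + X) + ((9 + 4*X) + X) = (P + X) + (9 + 5*X) = 9 + P + 6*X)
287997/((-1*(-268189))) - 347816/d(-683, 444) = 287997/((-1*(-268189))) - 347816/(9 - 683 + 6*444) = 287997/268189 - 347816/(9 - 683 + 2664) = 287997*(1/268189) - 347816/1990 = 287997/268189 - 347816*1/1990 = 287997/268189 - 173908/995 = -46353655597/266848055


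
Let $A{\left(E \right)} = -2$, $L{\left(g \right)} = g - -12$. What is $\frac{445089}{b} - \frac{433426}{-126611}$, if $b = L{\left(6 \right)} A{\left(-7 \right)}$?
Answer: $- \frac{18779186681}{1519332} \approx -12360.0$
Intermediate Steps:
$L{\left(g \right)} = 12 + g$ ($L{\left(g \right)} = g + 12 = 12 + g$)
$b = -36$ ($b = \left(12 + 6\right) \left(-2\right) = 18 \left(-2\right) = -36$)
$\frac{445089}{b} - \frac{433426}{-126611} = \frac{445089}{-36} - \frac{433426}{-126611} = 445089 \left(- \frac{1}{36}\right) - - \frac{433426}{126611} = - \frac{148363}{12} + \frac{433426}{126611} = - \frac{18779186681}{1519332}$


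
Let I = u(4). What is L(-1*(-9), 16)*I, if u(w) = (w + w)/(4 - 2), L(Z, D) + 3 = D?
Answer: 52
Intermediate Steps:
L(Z, D) = -3 + D
u(w) = w (u(w) = (2*w)/2 = (2*w)*(½) = w)
I = 4
L(-1*(-9), 16)*I = (-3 + 16)*4 = 13*4 = 52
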